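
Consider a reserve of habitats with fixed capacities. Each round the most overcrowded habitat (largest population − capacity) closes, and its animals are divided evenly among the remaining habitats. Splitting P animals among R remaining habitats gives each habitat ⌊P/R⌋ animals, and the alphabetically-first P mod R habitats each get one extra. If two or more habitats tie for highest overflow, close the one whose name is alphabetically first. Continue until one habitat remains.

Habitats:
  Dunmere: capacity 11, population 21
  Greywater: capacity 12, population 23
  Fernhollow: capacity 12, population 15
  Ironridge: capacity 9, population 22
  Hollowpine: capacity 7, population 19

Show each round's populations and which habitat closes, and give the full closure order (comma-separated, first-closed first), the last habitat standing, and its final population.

Closure order: Ironridge, Hollowpine, Dunmere, Greywater
Last habitat: Fernhollow with 100 animals

Round 1: Dunmere=21 Fernhollow=15 Greywater=23 Hollowpine=19 Ironridge=22 → close Ironridge (overflow 13)
  22÷4 = 5 each, +1 to first 2
Round 2: Dunmere=27 Fernhollow=21 Greywater=28 Hollowpine=24 → close Hollowpine (overflow 17)
  24÷3 = 8 each, +1 to first 0
Round 3: Dunmere=35 Fernhollow=29 Greywater=36 → close Dunmere (overflow 24)
  35÷2 = 17 each, +1 to first 1
Round 4: Fernhollow=47 Greywater=53 → close Greywater (overflow 41)
  53÷1 = 53 each, +1 to first 0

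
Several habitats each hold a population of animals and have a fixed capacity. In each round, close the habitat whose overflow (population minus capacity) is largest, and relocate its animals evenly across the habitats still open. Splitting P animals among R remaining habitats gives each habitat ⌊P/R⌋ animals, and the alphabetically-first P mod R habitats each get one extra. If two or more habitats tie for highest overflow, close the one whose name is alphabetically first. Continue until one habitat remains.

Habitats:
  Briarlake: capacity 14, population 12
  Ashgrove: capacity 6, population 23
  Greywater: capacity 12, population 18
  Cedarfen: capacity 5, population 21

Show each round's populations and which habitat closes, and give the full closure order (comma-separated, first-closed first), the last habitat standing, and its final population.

Closure order: Ashgrove, Cedarfen, Greywater
Last habitat: Briarlake with 74 animals

Round 1: Ashgrove=23 Briarlake=12 Cedarfen=21 Greywater=18 → close Ashgrove (overflow 17)
  23÷3 = 7 each, +1 to first 2
Round 2: Briarlake=20 Cedarfen=29 Greywater=25 → close Cedarfen (overflow 24)
  29÷2 = 14 each, +1 to first 1
Round 3: Briarlake=35 Greywater=39 → close Greywater (overflow 27)
  39÷1 = 39 each, +1 to first 0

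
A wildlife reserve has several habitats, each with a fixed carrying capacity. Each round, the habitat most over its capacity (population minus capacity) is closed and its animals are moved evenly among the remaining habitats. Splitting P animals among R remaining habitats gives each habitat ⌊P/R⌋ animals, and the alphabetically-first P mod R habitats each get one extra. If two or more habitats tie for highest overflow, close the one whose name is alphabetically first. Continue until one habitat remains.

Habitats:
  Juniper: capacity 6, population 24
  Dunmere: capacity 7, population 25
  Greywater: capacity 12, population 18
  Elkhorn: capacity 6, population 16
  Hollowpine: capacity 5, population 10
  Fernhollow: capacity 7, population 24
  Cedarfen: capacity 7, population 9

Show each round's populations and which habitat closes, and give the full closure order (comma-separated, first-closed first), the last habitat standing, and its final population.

Round 1: Cedarfen=9 Dunmere=25 Elkhorn=16 Fernhollow=24 Greywater=18 Hollowpine=10 Juniper=24 → close Dunmere (overflow 18)
  25÷6 = 4 each, +1 to first 1
Round 2: Cedarfen=14 Elkhorn=20 Fernhollow=28 Greywater=22 Hollowpine=14 Juniper=28 → close Juniper (overflow 22)
  28÷5 = 5 each, +1 to first 3
Round 3: Cedarfen=20 Elkhorn=26 Fernhollow=34 Greywater=27 Hollowpine=19 → close Fernhollow (overflow 27)
  34÷4 = 8 each, +1 to first 2
Round 4: Cedarfen=29 Elkhorn=35 Greywater=35 Hollowpine=27 → close Elkhorn (overflow 29)
  35÷3 = 11 each, +1 to first 2
Round 5: Cedarfen=41 Greywater=47 Hollowpine=38 → close Greywater (overflow 35)
  47÷2 = 23 each, +1 to first 1
Round 6: Cedarfen=65 Hollowpine=61 → close Cedarfen (overflow 58)
  65÷1 = 65 each, +1 to first 0

Closure order: Dunmere, Juniper, Fernhollow, Elkhorn, Greywater, Cedarfen
Last habitat: Hollowpine with 126 animals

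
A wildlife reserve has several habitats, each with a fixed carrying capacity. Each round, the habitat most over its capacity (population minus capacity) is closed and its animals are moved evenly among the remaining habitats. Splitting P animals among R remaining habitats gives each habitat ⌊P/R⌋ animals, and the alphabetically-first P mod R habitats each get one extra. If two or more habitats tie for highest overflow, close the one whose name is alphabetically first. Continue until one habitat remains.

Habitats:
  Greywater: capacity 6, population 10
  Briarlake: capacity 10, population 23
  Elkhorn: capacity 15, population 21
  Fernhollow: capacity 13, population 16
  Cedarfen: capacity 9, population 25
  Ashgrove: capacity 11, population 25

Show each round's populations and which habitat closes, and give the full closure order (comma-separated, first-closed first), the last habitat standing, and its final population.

Round 1: Ashgrove=25 Briarlake=23 Cedarfen=25 Elkhorn=21 Fernhollow=16 Greywater=10 → close Cedarfen (overflow 16)
  25÷5 = 5 each, +1 to first 0
Round 2: Ashgrove=30 Briarlake=28 Elkhorn=26 Fernhollow=21 Greywater=15 → close Ashgrove (overflow 19)
  30÷4 = 7 each, +1 to first 2
Round 3: Briarlake=36 Elkhorn=34 Fernhollow=28 Greywater=22 → close Briarlake (overflow 26)
  36÷3 = 12 each, +1 to first 0
Round 4: Elkhorn=46 Fernhollow=40 Greywater=34 → close Elkhorn (overflow 31)
  46÷2 = 23 each, +1 to first 0
Round 5: Fernhollow=63 Greywater=57 → close Greywater (overflow 51)
  57÷1 = 57 each, +1 to first 0

Closure order: Cedarfen, Ashgrove, Briarlake, Elkhorn, Greywater
Last habitat: Fernhollow with 120 animals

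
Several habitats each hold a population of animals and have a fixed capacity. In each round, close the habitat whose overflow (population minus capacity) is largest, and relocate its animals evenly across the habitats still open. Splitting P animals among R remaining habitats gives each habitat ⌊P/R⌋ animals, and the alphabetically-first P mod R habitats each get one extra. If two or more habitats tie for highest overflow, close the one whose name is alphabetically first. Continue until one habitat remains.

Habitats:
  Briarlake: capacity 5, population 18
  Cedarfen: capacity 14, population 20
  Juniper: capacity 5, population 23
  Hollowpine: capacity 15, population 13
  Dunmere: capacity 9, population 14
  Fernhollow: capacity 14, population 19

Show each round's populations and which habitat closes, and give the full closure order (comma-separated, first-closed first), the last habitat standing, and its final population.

Closure order: Juniper, Briarlake, Cedarfen, Dunmere, Fernhollow
Last habitat: Hollowpine with 107 animals

Round 1: Briarlake=18 Cedarfen=20 Dunmere=14 Fernhollow=19 Hollowpine=13 Juniper=23 → close Juniper (overflow 18)
  23÷5 = 4 each, +1 to first 3
Round 2: Briarlake=23 Cedarfen=25 Dunmere=19 Fernhollow=23 Hollowpine=17 → close Briarlake (overflow 18)
  23÷4 = 5 each, +1 to first 3
Round 3: Cedarfen=31 Dunmere=25 Fernhollow=29 Hollowpine=22 → close Cedarfen (overflow 17)
  31÷3 = 10 each, +1 to first 1
Round 4: Dunmere=36 Fernhollow=39 Hollowpine=32 → close Dunmere (overflow 27)
  36÷2 = 18 each, +1 to first 0
Round 5: Fernhollow=57 Hollowpine=50 → close Fernhollow (overflow 43)
  57÷1 = 57 each, +1 to first 0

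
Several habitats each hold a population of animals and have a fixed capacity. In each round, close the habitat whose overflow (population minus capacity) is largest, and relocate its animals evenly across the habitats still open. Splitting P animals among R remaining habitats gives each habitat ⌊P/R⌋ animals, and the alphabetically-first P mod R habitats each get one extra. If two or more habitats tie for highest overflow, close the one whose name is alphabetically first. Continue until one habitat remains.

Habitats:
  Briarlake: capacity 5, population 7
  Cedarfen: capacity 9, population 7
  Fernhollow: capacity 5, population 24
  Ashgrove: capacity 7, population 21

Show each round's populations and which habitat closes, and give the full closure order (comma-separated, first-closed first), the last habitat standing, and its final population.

Round 1: Ashgrove=21 Briarlake=7 Cedarfen=7 Fernhollow=24 → close Fernhollow (overflow 19)
  24÷3 = 8 each, +1 to first 0
Round 2: Ashgrove=29 Briarlake=15 Cedarfen=15 → close Ashgrove (overflow 22)
  29÷2 = 14 each, +1 to first 1
Round 3: Briarlake=30 Cedarfen=29 → close Briarlake (overflow 25)
  30÷1 = 30 each, +1 to first 0

Closure order: Fernhollow, Ashgrove, Briarlake
Last habitat: Cedarfen with 59 animals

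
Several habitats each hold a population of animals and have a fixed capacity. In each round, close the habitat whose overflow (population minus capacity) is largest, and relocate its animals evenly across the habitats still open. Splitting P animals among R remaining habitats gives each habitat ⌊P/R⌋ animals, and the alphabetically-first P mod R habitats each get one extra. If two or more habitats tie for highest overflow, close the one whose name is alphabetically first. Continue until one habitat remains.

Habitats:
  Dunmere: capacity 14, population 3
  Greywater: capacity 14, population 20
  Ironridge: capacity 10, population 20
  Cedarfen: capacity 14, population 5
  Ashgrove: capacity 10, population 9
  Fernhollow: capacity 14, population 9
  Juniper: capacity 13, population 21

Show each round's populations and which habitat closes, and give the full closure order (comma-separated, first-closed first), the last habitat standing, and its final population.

Round 1: Ashgrove=9 Cedarfen=5 Dunmere=3 Fernhollow=9 Greywater=20 Ironridge=20 Juniper=21 → close Ironridge (overflow 10)
  20÷6 = 3 each, +1 to first 2
Round 2: Ashgrove=13 Cedarfen=9 Dunmere=6 Fernhollow=12 Greywater=23 Juniper=24 → close Juniper (overflow 11)
  24÷5 = 4 each, +1 to first 4
Round 3: Ashgrove=18 Cedarfen=14 Dunmere=11 Fernhollow=17 Greywater=27 → close Greywater (overflow 13)
  27÷4 = 6 each, +1 to first 3
Round 4: Ashgrove=25 Cedarfen=21 Dunmere=18 Fernhollow=23 → close Ashgrove (overflow 15)
  25÷3 = 8 each, +1 to first 1
Round 5: Cedarfen=30 Dunmere=26 Fernhollow=31 → close Fernhollow (overflow 17)
  31÷2 = 15 each, +1 to first 1
Round 6: Cedarfen=46 Dunmere=41 → close Cedarfen (overflow 32)
  46÷1 = 46 each, +1 to first 0

Closure order: Ironridge, Juniper, Greywater, Ashgrove, Fernhollow, Cedarfen
Last habitat: Dunmere with 87 animals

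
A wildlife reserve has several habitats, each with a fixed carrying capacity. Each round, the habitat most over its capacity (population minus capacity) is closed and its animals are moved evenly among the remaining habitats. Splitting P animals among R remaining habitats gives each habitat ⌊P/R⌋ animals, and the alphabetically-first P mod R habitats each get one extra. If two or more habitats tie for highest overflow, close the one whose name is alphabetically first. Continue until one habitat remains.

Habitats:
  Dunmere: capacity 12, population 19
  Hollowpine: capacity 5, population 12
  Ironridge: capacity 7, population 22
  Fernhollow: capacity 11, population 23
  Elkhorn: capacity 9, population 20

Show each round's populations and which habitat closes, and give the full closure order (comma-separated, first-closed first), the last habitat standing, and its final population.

Closure order: Ironridge, Elkhorn, Fernhollow, Dunmere
Last habitat: Hollowpine with 96 animals

Round 1: Dunmere=19 Elkhorn=20 Fernhollow=23 Hollowpine=12 Ironridge=22 → close Ironridge (overflow 15)
  22÷4 = 5 each, +1 to first 2
Round 2: Dunmere=25 Elkhorn=26 Fernhollow=28 Hollowpine=17 → close Elkhorn (overflow 17)
  26÷3 = 8 each, +1 to first 2
Round 3: Dunmere=34 Fernhollow=37 Hollowpine=25 → close Fernhollow (overflow 26)
  37÷2 = 18 each, +1 to first 1
Round 4: Dunmere=53 Hollowpine=43 → close Dunmere (overflow 41)
  53÷1 = 53 each, +1 to first 0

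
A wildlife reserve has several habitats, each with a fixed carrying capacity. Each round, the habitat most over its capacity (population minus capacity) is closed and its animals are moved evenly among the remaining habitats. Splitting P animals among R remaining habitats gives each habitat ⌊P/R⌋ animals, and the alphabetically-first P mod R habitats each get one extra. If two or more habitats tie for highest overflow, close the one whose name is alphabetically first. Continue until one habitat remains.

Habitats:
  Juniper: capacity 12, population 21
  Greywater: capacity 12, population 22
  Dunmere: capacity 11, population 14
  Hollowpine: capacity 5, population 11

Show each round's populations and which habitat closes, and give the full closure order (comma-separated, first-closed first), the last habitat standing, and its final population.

Closure order: Greywater, Juniper, Hollowpine
Last habitat: Dunmere with 68 animals

Round 1: Dunmere=14 Greywater=22 Hollowpine=11 Juniper=21 → close Greywater (overflow 10)
  22÷3 = 7 each, +1 to first 1
Round 2: Dunmere=22 Hollowpine=18 Juniper=28 → close Juniper (overflow 16)
  28÷2 = 14 each, +1 to first 0
Round 3: Dunmere=36 Hollowpine=32 → close Hollowpine (overflow 27)
  32÷1 = 32 each, +1 to first 0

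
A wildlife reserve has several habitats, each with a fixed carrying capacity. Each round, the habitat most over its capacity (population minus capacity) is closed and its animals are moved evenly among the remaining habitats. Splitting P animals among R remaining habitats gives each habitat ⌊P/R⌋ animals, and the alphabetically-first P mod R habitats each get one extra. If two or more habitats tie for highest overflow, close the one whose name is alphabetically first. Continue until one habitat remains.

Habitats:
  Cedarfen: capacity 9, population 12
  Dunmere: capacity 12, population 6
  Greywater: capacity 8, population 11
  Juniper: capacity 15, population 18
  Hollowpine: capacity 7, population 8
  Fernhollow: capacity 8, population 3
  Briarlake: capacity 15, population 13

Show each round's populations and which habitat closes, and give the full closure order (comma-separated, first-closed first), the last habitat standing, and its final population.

Round 1: Briarlake=13 Cedarfen=12 Dunmere=6 Fernhollow=3 Greywater=11 Hollowpine=8 Juniper=18 → close Cedarfen (overflow 3)
  12÷6 = 2 each, +1 to first 0
Round 2: Briarlake=15 Dunmere=8 Fernhollow=5 Greywater=13 Hollowpine=10 Juniper=20 → close Greywater (overflow 5)
  13÷5 = 2 each, +1 to first 3
Round 3: Briarlake=18 Dunmere=11 Fernhollow=8 Hollowpine=12 Juniper=22 → close Juniper (overflow 7)
  22÷4 = 5 each, +1 to first 2
Round 4: Briarlake=24 Dunmere=17 Fernhollow=13 Hollowpine=17 → close Hollowpine (overflow 10)
  17÷3 = 5 each, +1 to first 2
Round 5: Briarlake=30 Dunmere=23 Fernhollow=18 → close Briarlake (overflow 15)
  30÷2 = 15 each, +1 to first 0
Round 6: Dunmere=38 Fernhollow=33 → close Dunmere (overflow 26)
  38÷1 = 38 each, +1 to first 0

Closure order: Cedarfen, Greywater, Juniper, Hollowpine, Briarlake, Dunmere
Last habitat: Fernhollow with 71 animals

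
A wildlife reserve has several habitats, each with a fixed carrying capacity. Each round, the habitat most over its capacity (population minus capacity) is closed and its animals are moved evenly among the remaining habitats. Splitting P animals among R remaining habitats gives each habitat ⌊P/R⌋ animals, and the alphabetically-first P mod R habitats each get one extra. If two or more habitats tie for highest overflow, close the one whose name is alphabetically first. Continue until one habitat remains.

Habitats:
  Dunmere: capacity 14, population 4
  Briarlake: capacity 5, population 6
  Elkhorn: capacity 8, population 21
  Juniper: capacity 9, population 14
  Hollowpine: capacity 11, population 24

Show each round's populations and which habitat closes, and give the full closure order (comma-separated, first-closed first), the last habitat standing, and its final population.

Closure order: Elkhorn, Hollowpine, Juniper, Briarlake
Last habitat: Dunmere with 69 animals

Round 1: Briarlake=6 Dunmere=4 Elkhorn=21 Hollowpine=24 Juniper=14 → close Elkhorn (overflow 13)
  21÷4 = 5 each, +1 to first 1
Round 2: Briarlake=12 Dunmere=9 Hollowpine=29 Juniper=19 → close Hollowpine (overflow 18)
  29÷3 = 9 each, +1 to first 2
Round 3: Briarlake=22 Dunmere=19 Juniper=28 → close Juniper (overflow 19)
  28÷2 = 14 each, +1 to first 0
Round 4: Briarlake=36 Dunmere=33 → close Briarlake (overflow 31)
  36÷1 = 36 each, +1 to first 0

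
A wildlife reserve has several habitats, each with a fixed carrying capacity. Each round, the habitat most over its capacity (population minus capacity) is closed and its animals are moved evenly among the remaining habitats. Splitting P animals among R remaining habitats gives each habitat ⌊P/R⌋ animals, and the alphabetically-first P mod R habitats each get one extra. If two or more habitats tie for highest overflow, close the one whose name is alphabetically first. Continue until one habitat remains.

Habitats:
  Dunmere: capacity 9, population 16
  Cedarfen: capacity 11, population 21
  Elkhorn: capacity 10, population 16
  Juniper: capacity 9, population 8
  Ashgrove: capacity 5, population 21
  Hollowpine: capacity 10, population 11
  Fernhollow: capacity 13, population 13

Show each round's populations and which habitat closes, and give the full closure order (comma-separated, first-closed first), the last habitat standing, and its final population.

Round 1: Ashgrove=21 Cedarfen=21 Dunmere=16 Elkhorn=16 Fernhollow=13 Hollowpine=11 Juniper=8 → close Ashgrove (overflow 16)
  21÷6 = 3 each, +1 to first 3
Round 2: Cedarfen=25 Dunmere=20 Elkhorn=20 Fernhollow=16 Hollowpine=14 Juniper=11 → close Cedarfen (overflow 14)
  25÷5 = 5 each, +1 to first 0
Round 3: Dunmere=25 Elkhorn=25 Fernhollow=21 Hollowpine=19 Juniper=16 → close Dunmere (overflow 16)
  25÷4 = 6 each, +1 to first 1
Round 4: Elkhorn=32 Fernhollow=27 Hollowpine=25 Juniper=22 → close Elkhorn (overflow 22)
  32÷3 = 10 each, +1 to first 2
Round 5: Fernhollow=38 Hollowpine=36 Juniper=32 → close Hollowpine (overflow 26)
  36÷2 = 18 each, +1 to first 0
Round 6: Fernhollow=56 Juniper=50 → close Fernhollow (overflow 43)
  56÷1 = 56 each, +1 to first 0

Closure order: Ashgrove, Cedarfen, Dunmere, Elkhorn, Hollowpine, Fernhollow
Last habitat: Juniper with 106 animals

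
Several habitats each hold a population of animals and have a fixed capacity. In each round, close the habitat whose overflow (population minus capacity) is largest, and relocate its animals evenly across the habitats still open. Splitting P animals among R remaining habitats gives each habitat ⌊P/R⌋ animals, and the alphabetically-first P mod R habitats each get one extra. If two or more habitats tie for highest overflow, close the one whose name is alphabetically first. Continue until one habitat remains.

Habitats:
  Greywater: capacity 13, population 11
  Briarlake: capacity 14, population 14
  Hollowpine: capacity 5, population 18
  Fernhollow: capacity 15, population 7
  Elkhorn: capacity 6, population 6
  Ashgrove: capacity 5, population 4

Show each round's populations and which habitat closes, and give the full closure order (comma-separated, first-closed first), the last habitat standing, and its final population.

Closure order: Hollowpine, Briarlake, Elkhorn, Ashgrove, Greywater
Last habitat: Fernhollow with 60 animals

Round 1: Ashgrove=4 Briarlake=14 Elkhorn=6 Fernhollow=7 Greywater=11 Hollowpine=18 → close Hollowpine (overflow 13)
  18÷5 = 3 each, +1 to first 3
Round 2: Ashgrove=8 Briarlake=18 Elkhorn=10 Fernhollow=10 Greywater=14 → close Briarlake (overflow 4)
  18÷4 = 4 each, +1 to first 2
Round 3: Ashgrove=13 Elkhorn=15 Fernhollow=14 Greywater=18 → close Elkhorn (overflow 9)
  15÷3 = 5 each, +1 to first 0
Round 4: Ashgrove=18 Fernhollow=19 Greywater=23 → close Ashgrove (overflow 13)
  18÷2 = 9 each, +1 to first 0
Round 5: Fernhollow=28 Greywater=32 → close Greywater (overflow 19)
  32÷1 = 32 each, +1 to first 0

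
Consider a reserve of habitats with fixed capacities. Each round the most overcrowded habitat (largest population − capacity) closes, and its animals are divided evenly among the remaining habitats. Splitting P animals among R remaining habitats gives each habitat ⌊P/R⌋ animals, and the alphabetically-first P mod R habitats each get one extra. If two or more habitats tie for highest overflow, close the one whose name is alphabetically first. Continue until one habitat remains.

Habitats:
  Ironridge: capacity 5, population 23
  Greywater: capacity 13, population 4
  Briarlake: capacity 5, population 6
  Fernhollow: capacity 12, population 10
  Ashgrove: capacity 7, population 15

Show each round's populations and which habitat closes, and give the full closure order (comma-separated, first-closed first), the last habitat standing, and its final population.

Closure order: Ironridge, Ashgrove, Briarlake, Fernhollow
Last habitat: Greywater with 58 animals

Round 1: Ashgrove=15 Briarlake=6 Fernhollow=10 Greywater=4 Ironridge=23 → close Ironridge (overflow 18)
  23÷4 = 5 each, +1 to first 3
Round 2: Ashgrove=21 Briarlake=12 Fernhollow=16 Greywater=9 → close Ashgrove (overflow 14)
  21÷3 = 7 each, +1 to first 0
Round 3: Briarlake=19 Fernhollow=23 Greywater=16 → close Briarlake (overflow 14)
  19÷2 = 9 each, +1 to first 1
Round 4: Fernhollow=33 Greywater=25 → close Fernhollow (overflow 21)
  33÷1 = 33 each, +1 to first 0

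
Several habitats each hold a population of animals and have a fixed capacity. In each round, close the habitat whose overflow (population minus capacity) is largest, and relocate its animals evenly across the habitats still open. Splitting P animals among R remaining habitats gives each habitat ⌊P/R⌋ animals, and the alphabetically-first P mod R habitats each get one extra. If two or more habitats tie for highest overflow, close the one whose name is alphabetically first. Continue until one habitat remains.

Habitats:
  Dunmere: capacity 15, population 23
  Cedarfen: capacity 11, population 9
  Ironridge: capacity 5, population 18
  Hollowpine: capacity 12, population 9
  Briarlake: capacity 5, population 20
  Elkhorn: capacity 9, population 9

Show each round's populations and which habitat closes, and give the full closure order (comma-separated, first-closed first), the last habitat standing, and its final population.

Round 1: Briarlake=20 Cedarfen=9 Dunmere=23 Elkhorn=9 Hollowpine=9 Ironridge=18 → close Briarlake (overflow 15)
  20÷5 = 4 each, +1 to first 0
Round 2: Cedarfen=13 Dunmere=27 Elkhorn=13 Hollowpine=13 Ironridge=22 → close Ironridge (overflow 17)
  22÷4 = 5 each, +1 to first 2
Round 3: Cedarfen=19 Dunmere=33 Elkhorn=18 Hollowpine=18 → close Dunmere (overflow 18)
  33÷3 = 11 each, +1 to first 0
Round 4: Cedarfen=30 Elkhorn=29 Hollowpine=29 → close Elkhorn (overflow 20)
  29÷2 = 14 each, +1 to first 1
Round 5: Cedarfen=45 Hollowpine=43 → close Cedarfen (overflow 34)
  45÷1 = 45 each, +1 to first 0

Closure order: Briarlake, Ironridge, Dunmere, Elkhorn, Cedarfen
Last habitat: Hollowpine with 88 animals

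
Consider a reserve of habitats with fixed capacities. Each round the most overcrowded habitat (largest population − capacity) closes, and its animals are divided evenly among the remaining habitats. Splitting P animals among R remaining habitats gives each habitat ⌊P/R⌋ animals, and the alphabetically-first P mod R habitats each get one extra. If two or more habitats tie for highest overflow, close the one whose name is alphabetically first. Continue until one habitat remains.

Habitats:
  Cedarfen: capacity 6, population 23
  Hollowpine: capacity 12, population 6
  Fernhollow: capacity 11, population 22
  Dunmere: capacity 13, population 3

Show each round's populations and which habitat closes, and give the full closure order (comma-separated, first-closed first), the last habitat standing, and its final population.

Round 1: Cedarfen=23 Dunmere=3 Fernhollow=22 Hollowpine=6 → close Cedarfen (overflow 17)
  23÷3 = 7 each, +1 to first 2
Round 2: Dunmere=11 Fernhollow=30 Hollowpine=13 → close Fernhollow (overflow 19)
  30÷2 = 15 each, +1 to first 0
Round 3: Dunmere=26 Hollowpine=28 → close Hollowpine (overflow 16)
  28÷1 = 28 each, +1 to first 0

Closure order: Cedarfen, Fernhollow, Hollowpine
Last habitat: Dunmere with 54 animals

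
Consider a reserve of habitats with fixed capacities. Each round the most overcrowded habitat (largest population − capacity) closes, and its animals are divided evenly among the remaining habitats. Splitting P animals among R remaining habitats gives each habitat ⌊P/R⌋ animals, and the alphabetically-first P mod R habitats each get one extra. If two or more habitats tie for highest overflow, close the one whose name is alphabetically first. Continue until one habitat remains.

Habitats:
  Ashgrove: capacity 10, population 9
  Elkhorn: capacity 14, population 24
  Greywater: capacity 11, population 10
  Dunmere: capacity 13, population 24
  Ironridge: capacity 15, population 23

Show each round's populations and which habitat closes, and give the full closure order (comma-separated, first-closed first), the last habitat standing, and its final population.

Closure order: Dunmere, Elkhorn, Ironridge, Ashgrove
Last habitat: Greywater with 90 animals

Round 1: Ashgrove=9 Dunmere=24 Elkhorn=24 Greywater=10 Ironridge=23 → close Dunmere (overflow 11)
  24÷4 = 6 each, +1 to first 0
Round 2: Ashgrove=15 Elkhorn=30 Greywater=16 Ironridge=29 → close Elkhorn (overflow 16)
  30÷3 = 10 each, +1 to first 0
Round 3: Ashgrove=25 Greywater=26 Ironridge=39 → close Ironridge (overflow 24)
  39÷2 = 19 each, +1 to first 1
Round 4: Ashgrove=45 Greywater=45 → close Ashgrove (overflow 35)
  45÷1 = 45 each, +1 to first 0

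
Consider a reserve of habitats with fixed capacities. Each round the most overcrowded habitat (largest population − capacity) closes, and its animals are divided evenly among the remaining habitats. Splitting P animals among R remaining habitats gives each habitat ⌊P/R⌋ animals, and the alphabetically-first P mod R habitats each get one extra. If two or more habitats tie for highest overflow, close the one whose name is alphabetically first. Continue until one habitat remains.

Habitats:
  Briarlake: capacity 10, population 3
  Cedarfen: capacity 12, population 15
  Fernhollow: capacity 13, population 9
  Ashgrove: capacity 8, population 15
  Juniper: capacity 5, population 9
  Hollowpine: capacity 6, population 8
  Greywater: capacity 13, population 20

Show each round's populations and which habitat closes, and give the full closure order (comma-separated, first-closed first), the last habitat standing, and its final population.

Round 1: Ashgrove=15 Briarlake=3 Cedarfen=15 Fernhollow=9 Greywater=20 Hollowpine=8 Juniper=9 → close Ashgrove (overflow 7)
  15÷6 = 2 each, +1 to first 3
Round 2: Briarlake=6 Cedarfen=18 Fernhollow=12 Greywater=22 Hollowpine=10 Juniper=11 → close Greywater (overflow 9)
  22÷5 = 4 each, +1 to first 2
Round 3: Briarlake=11 Cedarfen=23 Fernhollow=16 Hollowpine=14 Juniper=15 → close Cedarfen (overflow 11)
  23÷4 = 5 each, +1 to first 3
Round 4: Briarlake=17 Fernhollow=22 Hollowpine=20 Juniper=20 → close Juniper (overflow 15)
  20÷3 = 6 each, +1 to first 2
Round 5: Briarlake=24 Fernhollow=29 Hollowpine=26 → close Hollowpine (overflow 20)
  26÷2 = 13 each, +1 to first 0
Round 6: Briarlake=37 Fernhollow=42 → close Fernhollow (overflow 29)
  42÷1 = 42 each, +1 to first 0

Closure order: Ashgrove, Greywater, Cedarfen, Juniper, Hollowpine, Fernhollow
Last habitat: Briarlake with 79 animals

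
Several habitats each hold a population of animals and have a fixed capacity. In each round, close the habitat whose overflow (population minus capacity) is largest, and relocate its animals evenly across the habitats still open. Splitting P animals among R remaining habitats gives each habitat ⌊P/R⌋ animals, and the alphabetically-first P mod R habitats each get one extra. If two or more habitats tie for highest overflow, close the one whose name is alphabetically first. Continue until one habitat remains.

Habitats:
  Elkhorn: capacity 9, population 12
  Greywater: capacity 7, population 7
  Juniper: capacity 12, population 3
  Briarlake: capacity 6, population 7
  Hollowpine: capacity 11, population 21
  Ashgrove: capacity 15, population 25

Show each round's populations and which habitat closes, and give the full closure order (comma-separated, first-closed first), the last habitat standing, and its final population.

Closure order: Ashgrove, Hollowpine, Elkhorn, Briarlake, Greywater
Last habitat: Juniper with 75 animals

Round 1: Ashgrove=25 Briarlake=7 Elkhorn=12 Greywater=7 Hollowpine=21 Juniper=3 → close Ashgrove (overflow 10)
  25÷5 = 5 each, +1 to first 0
Round 2: Briarlake=12 Elkhorn=17 Greywater=12 Hollowpine=26 Juniper=8 → close Hollowpine (overflow 15)
  26÷4 = 6 each, +1 to first 2
Round 3: Briarlake=19 Elkhorn=24 Greywater=18 Juniper=14 → close Elkhorn (overflow 15)
  24÷3 = 8 each, +1 to first 0
Round 4: Briarlake=27 Greywater=26 Juniper=22 → close Briarlake (overflow 21)
  27÷2 = 13 each, +1 to first 1
Round 5: Greywater=40 Juniper=35 → close Greywater (overflow 33)
  40÷1 = 40 each, +1 to first 0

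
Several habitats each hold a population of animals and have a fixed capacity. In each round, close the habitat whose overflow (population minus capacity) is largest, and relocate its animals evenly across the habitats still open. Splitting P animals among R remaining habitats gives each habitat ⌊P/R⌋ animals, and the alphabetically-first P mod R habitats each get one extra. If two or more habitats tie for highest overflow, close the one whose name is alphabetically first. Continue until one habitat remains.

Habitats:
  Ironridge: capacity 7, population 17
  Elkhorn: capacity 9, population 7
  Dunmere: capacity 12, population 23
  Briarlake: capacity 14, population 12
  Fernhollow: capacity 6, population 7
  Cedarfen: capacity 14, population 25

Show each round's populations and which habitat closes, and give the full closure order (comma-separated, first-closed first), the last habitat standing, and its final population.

Round 1: Briarlake=12 Cedarfen=25 Dunmere=23 Elkhorn=7 Fernhollow=7 Ironridge=17 → close Cedarfen (overflow 11)
  25÷5 = 5 each, +1 to first 0
Round 2: Briarlake=17 Dunmere=28 Elkhorn=12 Fernhollow=12 Ironridge=22 → close Dunmere (overflow 16)
  28÷4 = 7 each, +1 to first 0
Round 3: Briarlake=24 Elkhorn=19 Fernhollow=19 Ironridge=29 → close Ironridge (overflow 22)
  29÷3 = 9 each, +1 to first 2
Round 4: Briarlake=34 Elkhorn=29 Fernhollow=28 → close Fernhollow (overflow 22)
  28÷2 = 14 each, +1 to first 0
Round 5: Briarlake=48 Elkhorn=43 → close Briarlake (overflow 34)
  48÷1 = 48 each, +1 to first 0

Closure order: Cedarfen, Dunmere, Ironridge, Fernhollow, Briarlake
Last habitat: Elkhorn with 91 animals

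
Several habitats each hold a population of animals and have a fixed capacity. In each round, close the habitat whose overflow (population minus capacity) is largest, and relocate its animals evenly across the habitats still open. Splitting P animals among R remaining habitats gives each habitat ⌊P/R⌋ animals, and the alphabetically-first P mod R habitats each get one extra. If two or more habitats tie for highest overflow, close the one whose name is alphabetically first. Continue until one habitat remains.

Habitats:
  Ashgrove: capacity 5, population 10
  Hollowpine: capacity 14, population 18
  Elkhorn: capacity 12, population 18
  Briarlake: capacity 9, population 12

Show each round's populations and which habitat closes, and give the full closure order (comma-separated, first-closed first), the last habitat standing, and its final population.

Round 1: Ashgrove=10 Briarlake=12 Elkhorn=18 Hollowpine=18 → close Elkhorn (overflow 6)
  18÷3 = 6 each, +1 to first 0
Round 2: Ashgrove=16 Briarlake=18 Hollowpine=24 → close Ashgrove (overflow 11)
  16÷2 = 8 each, +1 to first 0
Round 3: Briarlake=26 Hollowpine=32 → close Hollowpine (overflow 18)
  32÷1 = 32 each, +1 to first 0

Closure order: Elkhorn, Ashgrove, Hollowpine
Last habitat: Briarlake with 58 animals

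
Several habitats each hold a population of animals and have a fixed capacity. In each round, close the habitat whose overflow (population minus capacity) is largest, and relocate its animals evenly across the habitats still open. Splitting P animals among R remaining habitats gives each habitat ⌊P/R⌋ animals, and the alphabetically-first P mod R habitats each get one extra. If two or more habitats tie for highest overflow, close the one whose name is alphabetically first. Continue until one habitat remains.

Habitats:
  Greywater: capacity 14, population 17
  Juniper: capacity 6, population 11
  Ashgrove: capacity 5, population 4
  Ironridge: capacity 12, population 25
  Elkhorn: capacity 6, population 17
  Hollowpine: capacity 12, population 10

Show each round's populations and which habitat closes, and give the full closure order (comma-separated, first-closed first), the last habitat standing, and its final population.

Round 1: Ashgrove=4 Elkhorn=17 Greywater=17 Hollowpine=10 Ironridge=25 Juniper=11 → close Ironridge (overflow 13)
  25÷5 = 5 each, +1 to first 0
Round 2: Ashgrove=9 Elkhorn=22 Greywater=22 Hollowpine=15 Juniper=16 → close Elkhorn (overflow 16)
  22÷4 = 5 each, +1 to first 2
Round 3: Ashgrove=15 Greywater=28 Hollowpine=20 Juniper=21 → close Juniper (overflow 15)
  21÷3 = 7 each, +1 to first 0
Round 4: Ashgrove=22 Greywater=35 Hollowpine=27 → close Greywater (overflow 21)
  35÷2 = 17 each, +1 to first 1
Round 5: Ashgrove=40 Hollowpine=44 → close Ashgrove (overflow 35)
  40÷1 = 40 each, +1 to first 0

Closure order: Ironridge, Elkhorn, Juniper, Greywater, Ashgrove
Last habitat: Hollowpine with 84 animals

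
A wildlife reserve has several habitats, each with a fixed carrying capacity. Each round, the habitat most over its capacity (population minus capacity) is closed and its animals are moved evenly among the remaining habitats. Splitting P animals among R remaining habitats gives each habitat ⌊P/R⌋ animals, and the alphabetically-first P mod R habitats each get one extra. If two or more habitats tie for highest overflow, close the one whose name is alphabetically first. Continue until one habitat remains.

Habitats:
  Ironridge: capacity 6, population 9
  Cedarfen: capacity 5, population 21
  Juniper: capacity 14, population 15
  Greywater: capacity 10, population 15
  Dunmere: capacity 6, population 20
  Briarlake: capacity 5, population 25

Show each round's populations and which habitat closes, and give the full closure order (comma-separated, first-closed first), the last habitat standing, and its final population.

Closure order: Briarlake, Cedarfen, Dunmere, Greywater, Ironridge
Last habitat: Juniper with 105 animals

Round 1: Briarlake=25 Cedarfen=21 Dunmere=20 Greywater=15 Ironridge=9 Juniper=15 → close Briarlake (overflow 20)
  25÷5 = 5 each, +1 to first 0
Round 2: Cedarfen=26 Dunmere=25 Greywater=20 Ironridge=14 Juniper=20 → close Cedarfen (overflow 21)
  26÷4 = 6 each, +1 to first 2
Round 3: Dunmere=32 Greywater=27 Ironridge=20 Juniper=26 → close Dunmere (overflow 26)
  32÷3 = 10 each, +1 to first 2
Round 4: Greywater=38 Ironridge=31 Juniper=36 → close Greywater (overflow 28)
  38÷2 = 19 each, +1 to first 0
Round 5: Ironridge=50 Juniper=55 → close Ironridge (overflow 44)
  50÷1 = 50 each, +1 to first 0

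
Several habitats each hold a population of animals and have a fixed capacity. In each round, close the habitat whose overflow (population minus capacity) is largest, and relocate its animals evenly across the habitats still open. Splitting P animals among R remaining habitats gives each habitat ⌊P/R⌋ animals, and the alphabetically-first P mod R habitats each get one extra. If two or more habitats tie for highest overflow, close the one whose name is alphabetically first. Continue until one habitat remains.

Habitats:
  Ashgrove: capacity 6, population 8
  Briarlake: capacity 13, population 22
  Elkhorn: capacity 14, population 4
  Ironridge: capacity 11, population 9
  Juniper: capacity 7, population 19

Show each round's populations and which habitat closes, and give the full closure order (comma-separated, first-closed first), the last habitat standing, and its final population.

Closure order: Juniper, Briarlake, Ashgrove, Ironridge
Last habitat: Elkhorn with 62 animals

Round 1: Ashgrove=8 Briarlake=22 Elkhorn=4 Ironridge=9 Juniper=19 → close Juniper (overflow 12)
  19÷4 = 4 each, +1 to first 3
Round 2: Ashgrove=13 Briarlake=27 Elkhorn=9 Ironridge=13 → close Briarlake (overflow 14)
  27÷3 = 9 each, +1 to first 0
Round 3: Ashgrove=22 Elkhorn=18 Ironridge=22 → close Ashgrove (overflow 16)
  22÷2 = 11 each, +1 to first 0
Round 4: Elkhorn=29 Ironridge=33 → close Ironridge (overflow 22)
  33÷1 = 33 each, +1 to first 0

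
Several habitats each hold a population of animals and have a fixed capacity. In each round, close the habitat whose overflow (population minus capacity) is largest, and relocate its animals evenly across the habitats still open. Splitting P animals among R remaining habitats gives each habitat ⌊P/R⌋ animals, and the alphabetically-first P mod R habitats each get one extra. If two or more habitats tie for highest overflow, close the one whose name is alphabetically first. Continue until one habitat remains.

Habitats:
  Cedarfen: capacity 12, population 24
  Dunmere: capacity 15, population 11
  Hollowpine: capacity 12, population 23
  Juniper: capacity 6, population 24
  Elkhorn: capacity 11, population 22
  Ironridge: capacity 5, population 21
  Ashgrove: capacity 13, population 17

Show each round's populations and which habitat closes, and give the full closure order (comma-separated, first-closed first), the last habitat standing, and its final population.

Closure order: Juniper, Ironridge, Cedarfen, Elkhorn, Hollowpine, Ashgrove
Last habitat: Dunmere with 142 animals

Round 1: Ashgrove=17 Cedarfen=24 Dunmere=11 Elkhorn=22 Hollowpine=23 Ironridge=21 Juniper=24 → close Juniper (overflow 18)
  24÷6 = 4 each, +1 to first 0
Round 2: Ashgrove=21 Cedarfen=28 Dunmere=15 Elkhorn=26 Hollowpine=27 Ironridge=25 → close Ironridge (overflow 20)
  25÷5 = 5 each, +1 to first 0
Round 3: Ashgrove=26 Cedarfen=33 Dunmere=20 Elkhorn=31 Hollowpine=32 → close Cedarfen (overflow 21)
  33÷4 = 8 each, +1 to first 1
Round 4: Ashgrove=35 Dunmere=28 Elkhorn=39 Hollowpine=40 → close Elkhorn (overflow 28)
  39÷3 = 13 each, +1 to first 0
Round 5: Ashgrove=48 Dunmere=41 Hollowpine=53 → close Hollowpine (overflow 41)
  53÷2 = 26 each, +1 to first 1
Round 6: Ashgrove=75 Dunmere=67 → close Ashgrove (overflow 62)
  75÷1 = 75 each, +1 to first 0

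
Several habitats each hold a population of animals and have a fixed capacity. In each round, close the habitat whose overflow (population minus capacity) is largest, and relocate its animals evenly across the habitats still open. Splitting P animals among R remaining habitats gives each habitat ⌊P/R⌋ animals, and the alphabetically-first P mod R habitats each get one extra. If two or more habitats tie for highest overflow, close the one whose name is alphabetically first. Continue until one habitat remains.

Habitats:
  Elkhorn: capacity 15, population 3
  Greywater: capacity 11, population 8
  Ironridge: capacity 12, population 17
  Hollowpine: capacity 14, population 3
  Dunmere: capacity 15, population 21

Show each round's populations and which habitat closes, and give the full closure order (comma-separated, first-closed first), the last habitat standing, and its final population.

Closure order: Dunmere, Ironridge, Greywater, Elkhorn
Last habitat: Hollowpine with 52 animals

Round 1: Dunmere=21 Elkhorn=3 Greywater=8 Hollowpine=3 Ironridge=17 → close Dunmere (overflow 6)
  21÷4 = 5 each, +1 to first 1
Round 2: Elkhorn=9 Greywater=13 Hollowpine=8 Ironridge=22 → close Ironridge (overflow 10)
  22÷3 = 7 each, +1 to first 1
Round 3: Elkhorn=17 Greywater=20 Hollowpine=15 → close Greywater (overflow 9)
  20÷2 = 10 each, +1 to first 0
Round 4: Elkhorn=27 Hollowpine=25 → close Elkhorn (overflow 12)
  27÷1 = 27 each, +1 to first 0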